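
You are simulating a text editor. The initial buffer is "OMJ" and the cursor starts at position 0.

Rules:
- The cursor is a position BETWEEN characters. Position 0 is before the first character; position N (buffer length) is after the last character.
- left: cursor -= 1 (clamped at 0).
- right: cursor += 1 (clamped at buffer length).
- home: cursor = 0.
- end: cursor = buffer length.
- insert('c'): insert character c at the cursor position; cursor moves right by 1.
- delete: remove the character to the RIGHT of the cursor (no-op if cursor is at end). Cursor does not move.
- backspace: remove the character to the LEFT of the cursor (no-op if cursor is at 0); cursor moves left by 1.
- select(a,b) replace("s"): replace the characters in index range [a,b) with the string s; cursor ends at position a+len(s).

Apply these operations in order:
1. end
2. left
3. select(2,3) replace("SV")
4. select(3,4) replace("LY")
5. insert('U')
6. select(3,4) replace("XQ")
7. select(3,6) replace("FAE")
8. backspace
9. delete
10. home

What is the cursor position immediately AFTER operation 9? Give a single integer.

Answer: 5

Derivation:
After op 1 (end): buf='OMJ' cursor=3
After op 2 (left): buf='OMJ' cursor=2
After op 3 (select(2,3) replace("SV")): buf='OMSV' cursor=4
After op 4 (select(3,4) replace("LY")): buf='OMSLY' cursor=5
After op 5 (insert('U')): buf='OMSLYU' cursor=6
After op 6 (select(3,4) replace("XQ")): buf='OMSXQYU' cursor=5
After op 7 (select(3,6) replace("FAE")): buf='OMSFAEU' cursor=6
After op 8 (backspace): buf='OMSFAU' cursor=5
After op 9 (delete): buf='OMSFA' cursor=5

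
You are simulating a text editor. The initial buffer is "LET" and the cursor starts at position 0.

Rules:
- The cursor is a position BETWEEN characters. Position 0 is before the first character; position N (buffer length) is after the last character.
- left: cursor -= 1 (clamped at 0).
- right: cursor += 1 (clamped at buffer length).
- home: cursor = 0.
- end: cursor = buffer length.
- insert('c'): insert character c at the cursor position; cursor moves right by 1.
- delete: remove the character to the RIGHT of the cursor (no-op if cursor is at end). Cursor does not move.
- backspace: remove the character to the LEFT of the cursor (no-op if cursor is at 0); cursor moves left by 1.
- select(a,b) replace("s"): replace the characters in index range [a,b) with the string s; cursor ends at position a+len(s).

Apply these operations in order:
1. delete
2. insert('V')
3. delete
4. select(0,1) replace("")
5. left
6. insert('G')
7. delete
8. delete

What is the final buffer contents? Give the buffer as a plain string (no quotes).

After op 1 (delete): buf='ET' cursor=0
After op 2 (insert('V')): buf='VET' cursor=1
After op 3 (delete): buf='VT' cursor=1
After op 4 (select(0,1) replace("")): buf='T' cursor=0
After op 5 (left): buf='T' cursor=0
After op 6 (insert('G')): buf='GT' cursor=1
After op 7 (delete): buf='G' cursor=1
After op 8 (delete): buf='G' cursor=1

Answer: G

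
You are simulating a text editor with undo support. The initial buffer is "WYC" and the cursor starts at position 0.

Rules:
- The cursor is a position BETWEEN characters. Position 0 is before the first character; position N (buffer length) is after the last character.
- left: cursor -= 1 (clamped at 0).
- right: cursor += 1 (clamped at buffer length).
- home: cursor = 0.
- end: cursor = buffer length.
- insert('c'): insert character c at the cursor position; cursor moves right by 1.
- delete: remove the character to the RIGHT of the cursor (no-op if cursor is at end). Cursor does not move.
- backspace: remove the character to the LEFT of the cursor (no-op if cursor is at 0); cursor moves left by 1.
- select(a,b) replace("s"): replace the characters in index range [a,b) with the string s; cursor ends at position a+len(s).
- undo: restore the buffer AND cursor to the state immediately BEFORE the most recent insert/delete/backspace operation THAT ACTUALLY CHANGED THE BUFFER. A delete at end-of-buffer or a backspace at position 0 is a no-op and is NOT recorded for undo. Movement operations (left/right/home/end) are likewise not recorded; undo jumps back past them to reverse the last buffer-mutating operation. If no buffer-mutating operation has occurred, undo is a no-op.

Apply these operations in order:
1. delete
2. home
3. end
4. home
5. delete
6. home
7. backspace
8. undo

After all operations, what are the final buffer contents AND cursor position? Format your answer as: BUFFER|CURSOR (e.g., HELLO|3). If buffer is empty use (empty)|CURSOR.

After op 1 (delete): buf='YC' cursor=0
After op 2 (home): buf='YC' cursor=0
After op 3 (end): buf='YC' cursor=2
After op 4 (home): buf='YC' cursor=0
After op 5 (delete): buf='C' cursor=0
After op 6 (home): buf='C' cursor=0
After op 7 (backspace): buf='C' cursor=0
After op 8 (undo): buf='YC' cursor=0

Answer: YC|0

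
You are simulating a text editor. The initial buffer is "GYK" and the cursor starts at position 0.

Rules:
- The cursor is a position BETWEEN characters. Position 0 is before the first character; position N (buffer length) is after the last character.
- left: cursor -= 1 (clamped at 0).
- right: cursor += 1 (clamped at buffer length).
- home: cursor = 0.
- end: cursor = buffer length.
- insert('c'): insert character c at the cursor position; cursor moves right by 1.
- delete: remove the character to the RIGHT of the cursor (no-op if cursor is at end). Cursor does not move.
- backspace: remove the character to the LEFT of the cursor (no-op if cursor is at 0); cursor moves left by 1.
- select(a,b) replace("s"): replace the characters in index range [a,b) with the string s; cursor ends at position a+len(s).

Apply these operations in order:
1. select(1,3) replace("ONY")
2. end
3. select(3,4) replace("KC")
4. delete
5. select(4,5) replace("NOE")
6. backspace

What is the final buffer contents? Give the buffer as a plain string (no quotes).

After op 1 (select(1,3) replace("ONY")): buf='GONY' cursor=4
After op 2 (end): buf='GONY' cursor=4
After op 3 (select(3,4) replace("KC")): buf='GONKC' cursor=5
After op 4 (delete): buf='GONKC' cursor=5
After op 5 (select(4,5) replace("NOE")): buf='GONKNOE' cursor=7
After op 6 (backspace): buf='GONKNO' cursor=6

Answer: GONKNO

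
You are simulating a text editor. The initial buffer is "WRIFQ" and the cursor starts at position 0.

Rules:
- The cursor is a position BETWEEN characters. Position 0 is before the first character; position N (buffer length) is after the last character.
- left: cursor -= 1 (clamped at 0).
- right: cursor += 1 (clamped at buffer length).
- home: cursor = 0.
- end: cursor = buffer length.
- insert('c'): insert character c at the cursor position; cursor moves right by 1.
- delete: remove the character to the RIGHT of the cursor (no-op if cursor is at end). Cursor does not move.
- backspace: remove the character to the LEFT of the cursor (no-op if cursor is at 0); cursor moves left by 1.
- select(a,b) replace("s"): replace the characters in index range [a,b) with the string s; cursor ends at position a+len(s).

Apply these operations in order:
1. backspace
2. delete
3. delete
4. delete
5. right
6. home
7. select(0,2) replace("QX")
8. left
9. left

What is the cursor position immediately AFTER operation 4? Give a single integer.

Answer: 0

Derivation:
After op 1 (backspace): buf='WRIFQ' cursor=0
After op 2 (delete): buf='RIFQ' cursor=0
After op 3 (delete): buf='IFQ' cursor=0
After op 4 (delete): buf='FQ' cursor=0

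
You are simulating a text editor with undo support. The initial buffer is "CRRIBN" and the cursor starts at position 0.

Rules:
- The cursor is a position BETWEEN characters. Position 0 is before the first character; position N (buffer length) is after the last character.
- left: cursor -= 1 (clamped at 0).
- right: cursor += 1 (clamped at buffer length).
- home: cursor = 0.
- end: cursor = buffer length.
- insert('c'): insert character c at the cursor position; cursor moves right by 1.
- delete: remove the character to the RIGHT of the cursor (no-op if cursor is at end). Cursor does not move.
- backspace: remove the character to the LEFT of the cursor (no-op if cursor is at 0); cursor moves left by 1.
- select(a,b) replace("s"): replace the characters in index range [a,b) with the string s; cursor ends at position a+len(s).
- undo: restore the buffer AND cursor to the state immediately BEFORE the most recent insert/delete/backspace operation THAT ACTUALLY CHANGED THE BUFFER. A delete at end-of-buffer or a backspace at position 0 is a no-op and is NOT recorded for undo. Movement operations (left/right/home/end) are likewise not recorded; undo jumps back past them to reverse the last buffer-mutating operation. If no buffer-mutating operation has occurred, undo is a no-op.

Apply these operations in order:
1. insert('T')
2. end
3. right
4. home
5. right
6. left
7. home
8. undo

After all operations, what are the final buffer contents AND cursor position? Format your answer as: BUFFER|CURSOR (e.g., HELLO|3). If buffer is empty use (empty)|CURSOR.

Answer: CRRIBN|0

Derivation:
After op 1 (insert('T')): buf='TCRRIBN' cursor=1
After op 2 (end): buf='TCRRIBN' cursor=7
After op 3 (right): buf='TCRRIBN' cursor=7
After op 4 (home): buf='TCRRIBN' cursor=0
After op 5 (right): buf='TCRRIBN' cursor=1
After op 6 (left): buf='TCRRIBN' cursor=0
After op 7 (home): buf='TCRRIBN' cursor=0
After op 8 (undo): buf='CRRIBN' cursor=0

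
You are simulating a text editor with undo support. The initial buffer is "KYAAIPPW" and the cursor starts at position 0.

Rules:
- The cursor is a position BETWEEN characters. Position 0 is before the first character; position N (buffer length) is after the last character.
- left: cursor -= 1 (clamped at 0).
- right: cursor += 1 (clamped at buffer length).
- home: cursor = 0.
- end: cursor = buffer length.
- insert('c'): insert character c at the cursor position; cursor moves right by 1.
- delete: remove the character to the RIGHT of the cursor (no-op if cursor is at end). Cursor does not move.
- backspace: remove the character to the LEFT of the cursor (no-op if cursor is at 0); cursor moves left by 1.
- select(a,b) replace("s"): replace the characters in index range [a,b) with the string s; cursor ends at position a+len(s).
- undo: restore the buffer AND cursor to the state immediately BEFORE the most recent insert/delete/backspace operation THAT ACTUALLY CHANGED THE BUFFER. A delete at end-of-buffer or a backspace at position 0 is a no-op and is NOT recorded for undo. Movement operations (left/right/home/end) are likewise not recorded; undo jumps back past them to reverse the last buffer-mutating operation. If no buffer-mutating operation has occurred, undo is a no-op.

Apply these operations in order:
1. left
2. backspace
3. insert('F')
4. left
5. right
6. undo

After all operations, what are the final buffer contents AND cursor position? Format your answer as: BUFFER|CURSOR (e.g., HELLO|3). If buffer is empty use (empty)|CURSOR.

Answer: KYAAIPPW|0

Derivation:
After op 1 (left): buf='KYAAIPPW' cursor=0
After op 2 (backspace): buf='KYAAIPPW' cursor=0
After op 3 (insert('F')): buf='FKYAAIPPW' cursor=1
After op 4 (left): buf='FKYAAIPPW' cursor=0
After op 5 (right): buf='FKYAAIPPW' cursor=1
After op 6 (undo): buf='KYAAIPPW' cursor=0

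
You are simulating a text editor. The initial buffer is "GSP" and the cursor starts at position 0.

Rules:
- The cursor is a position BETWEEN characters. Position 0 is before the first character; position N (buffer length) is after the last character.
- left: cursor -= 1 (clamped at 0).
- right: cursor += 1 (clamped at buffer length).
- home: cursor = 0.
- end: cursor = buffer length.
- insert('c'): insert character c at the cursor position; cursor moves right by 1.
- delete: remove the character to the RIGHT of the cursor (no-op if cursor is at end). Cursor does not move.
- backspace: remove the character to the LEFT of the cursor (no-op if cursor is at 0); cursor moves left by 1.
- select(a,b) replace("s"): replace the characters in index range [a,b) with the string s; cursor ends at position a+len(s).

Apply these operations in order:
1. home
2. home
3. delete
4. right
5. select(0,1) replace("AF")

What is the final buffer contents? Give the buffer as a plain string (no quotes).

After op 1 (home): buf='GSP' cursor=0
After op 2 (home): buf='GSP' cursor=0
After op 3 (delete): buf='SP' cursor=0
After op 4 (right): buf='SP' cursor=1
After op 5 (select(0,1) replace("AF")): buf='AFP' cursor=2

Answer: AFP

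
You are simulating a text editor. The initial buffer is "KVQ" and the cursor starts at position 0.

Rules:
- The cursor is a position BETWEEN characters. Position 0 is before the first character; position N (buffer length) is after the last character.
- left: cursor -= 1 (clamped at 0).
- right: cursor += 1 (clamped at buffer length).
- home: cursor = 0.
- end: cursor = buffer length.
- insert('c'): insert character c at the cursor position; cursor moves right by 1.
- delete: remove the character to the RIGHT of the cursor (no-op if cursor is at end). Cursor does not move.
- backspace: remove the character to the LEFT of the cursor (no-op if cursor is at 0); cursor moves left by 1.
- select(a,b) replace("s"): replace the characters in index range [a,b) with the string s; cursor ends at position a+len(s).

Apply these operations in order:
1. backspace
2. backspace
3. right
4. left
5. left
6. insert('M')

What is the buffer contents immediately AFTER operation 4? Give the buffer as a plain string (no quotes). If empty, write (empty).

Answer: KVQ

Derivation:
After op 1 (backspace): buf='KVQ' cursor=0
After op 2 (backspace): buf='KVQ' cursor=0
After op 3 (right): buf='KVQ' cursor=1
After op 4 (left): buf='KVQ' cursor=0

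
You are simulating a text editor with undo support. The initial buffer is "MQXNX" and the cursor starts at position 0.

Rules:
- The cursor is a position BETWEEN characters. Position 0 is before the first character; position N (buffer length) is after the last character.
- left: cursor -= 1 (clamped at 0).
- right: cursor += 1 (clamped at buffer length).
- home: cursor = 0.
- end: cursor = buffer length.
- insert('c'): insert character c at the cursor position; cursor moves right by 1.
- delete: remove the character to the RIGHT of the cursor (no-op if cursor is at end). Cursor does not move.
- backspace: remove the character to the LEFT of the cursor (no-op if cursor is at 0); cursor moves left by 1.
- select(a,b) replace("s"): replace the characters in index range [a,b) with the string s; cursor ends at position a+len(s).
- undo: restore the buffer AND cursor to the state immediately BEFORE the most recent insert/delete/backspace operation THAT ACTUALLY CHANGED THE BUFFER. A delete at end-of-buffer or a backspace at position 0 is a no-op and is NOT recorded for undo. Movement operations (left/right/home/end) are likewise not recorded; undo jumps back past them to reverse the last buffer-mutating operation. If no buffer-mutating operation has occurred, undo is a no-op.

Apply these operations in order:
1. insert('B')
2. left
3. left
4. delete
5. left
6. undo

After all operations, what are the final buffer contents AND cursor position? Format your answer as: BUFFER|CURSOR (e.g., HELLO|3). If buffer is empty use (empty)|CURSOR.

After op 1 (insert('B')): buf='BMQXNX' cursor=1
After op 2 (left): buf='BMQXNX' cursor=0
After op 3 (left): buf='BMQXNX' cursor=0
After op 4 (delete): buf='MQXNX' cursor=0
After op 5 (left): buf='MQXNX' cursor=0
After op 6 (undo): buf='BMQXNX' cursor=0

Answer: BMQXNX|0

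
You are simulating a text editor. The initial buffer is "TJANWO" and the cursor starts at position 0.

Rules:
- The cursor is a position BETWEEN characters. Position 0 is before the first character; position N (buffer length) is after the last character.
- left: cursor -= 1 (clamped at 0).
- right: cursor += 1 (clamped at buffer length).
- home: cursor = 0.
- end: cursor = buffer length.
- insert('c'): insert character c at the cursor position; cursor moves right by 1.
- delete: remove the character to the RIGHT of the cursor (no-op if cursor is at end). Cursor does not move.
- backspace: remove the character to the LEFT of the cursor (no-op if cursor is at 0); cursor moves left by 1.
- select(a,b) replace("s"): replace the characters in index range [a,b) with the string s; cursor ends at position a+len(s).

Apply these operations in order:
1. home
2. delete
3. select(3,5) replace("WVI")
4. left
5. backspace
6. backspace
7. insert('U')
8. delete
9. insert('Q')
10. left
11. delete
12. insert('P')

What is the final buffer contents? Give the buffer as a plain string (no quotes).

Answer: JANUP

Derivation:
After op 1 (home): buf='TJANWO' cursor=0
After op 2 (delete): buf='JANWO' cursor=0
After op 3 (select(3,5) replace("WVI")): buf='JANWVI' cursor=6
After op 4 (left): buf='JANWVI' cursor=5
After op 5 (backspace): buf='JANWI' cursor=4
After op 6 (backspace): buf='JANI' cursor=3
After op 7 (insert('U')): buf='JANUI' cursor=4
After op 8 (delete): buf='JANU' cursor=4
After op 9 (insert('Q')): buf='JANUQ' cursor=5
After op 10 (left): buf='JANUQ' cursor=4
After op 11 (delete): buf='JANU' cursor=4
After op 12 (insert('P')): buf='JANUP' cursor=5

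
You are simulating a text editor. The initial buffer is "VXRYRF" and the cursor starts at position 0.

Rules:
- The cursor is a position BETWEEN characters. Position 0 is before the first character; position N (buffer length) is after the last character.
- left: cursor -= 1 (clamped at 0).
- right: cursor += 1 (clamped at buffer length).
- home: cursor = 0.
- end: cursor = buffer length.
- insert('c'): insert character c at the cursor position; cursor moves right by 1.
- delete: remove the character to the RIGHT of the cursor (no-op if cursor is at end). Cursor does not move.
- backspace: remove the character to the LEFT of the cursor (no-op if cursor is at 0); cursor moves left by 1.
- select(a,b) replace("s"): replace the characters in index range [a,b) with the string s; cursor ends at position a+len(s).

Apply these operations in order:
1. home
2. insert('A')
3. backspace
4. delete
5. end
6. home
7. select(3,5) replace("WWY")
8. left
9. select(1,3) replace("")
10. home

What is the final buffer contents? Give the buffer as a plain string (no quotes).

After op 1 (home): buf='VXRYRF' cursor=0
After op 2 (insert('A')): buf='AVXRYRF' cursor=1
After op 3 (backspace): buf='VXRYRF' cursor=0
After op 4 (delete): buf='XRYRF' cursor=0
After op 5 (end): buf='XRYRF' cursor=5
After op 6 (home): buf='XRYRF' cursor=0
After op 7 (select(3,5) replace("WWY")): buf='XRYWWY' cursor=6
After op 8 (left): buf='XRYWWY' cursor=5
After op 9 (select(1,3) replace("")): buf='XWWY' cursor=1
After op 10 (home): buf='XWWY' cursor=0

Answer: XWWY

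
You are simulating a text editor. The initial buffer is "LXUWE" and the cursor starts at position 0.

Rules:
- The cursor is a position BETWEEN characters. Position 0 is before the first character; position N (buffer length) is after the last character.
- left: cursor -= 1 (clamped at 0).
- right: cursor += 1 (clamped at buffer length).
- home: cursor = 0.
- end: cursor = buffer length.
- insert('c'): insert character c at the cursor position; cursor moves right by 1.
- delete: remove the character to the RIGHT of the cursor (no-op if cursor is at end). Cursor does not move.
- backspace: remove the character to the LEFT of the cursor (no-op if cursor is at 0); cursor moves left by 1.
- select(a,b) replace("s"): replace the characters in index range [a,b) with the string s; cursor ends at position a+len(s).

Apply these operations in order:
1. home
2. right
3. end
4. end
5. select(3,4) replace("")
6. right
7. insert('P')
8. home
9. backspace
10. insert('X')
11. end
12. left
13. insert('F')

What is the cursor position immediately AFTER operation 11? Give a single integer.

After op 1 (home): buf='LXUWE' cursor=0
After op 2 (right): buf='LXUWE' cursor=1
After op 3 (end): buf='LXUWE' cursor=5
After op 4 (end): buf='LXUWE' cursor=5
After op 5 (select(3,4) replace("")): buf='LXUE' cursor=3
After op 6 (right): buf='LXUE' cursor=4
After op 7 (insert('P')): buf='LXUEP' cursor=5
After op 8 (home): buf='LXUEP' cursor=0
After op 9 (backspace): buf='LXUEP' cursor=0
After op 10 (insert('X')): buf='XLXUEP' cursor=1
After op 11 (end): buf='XLXUEP' cursor=6

Answer: 6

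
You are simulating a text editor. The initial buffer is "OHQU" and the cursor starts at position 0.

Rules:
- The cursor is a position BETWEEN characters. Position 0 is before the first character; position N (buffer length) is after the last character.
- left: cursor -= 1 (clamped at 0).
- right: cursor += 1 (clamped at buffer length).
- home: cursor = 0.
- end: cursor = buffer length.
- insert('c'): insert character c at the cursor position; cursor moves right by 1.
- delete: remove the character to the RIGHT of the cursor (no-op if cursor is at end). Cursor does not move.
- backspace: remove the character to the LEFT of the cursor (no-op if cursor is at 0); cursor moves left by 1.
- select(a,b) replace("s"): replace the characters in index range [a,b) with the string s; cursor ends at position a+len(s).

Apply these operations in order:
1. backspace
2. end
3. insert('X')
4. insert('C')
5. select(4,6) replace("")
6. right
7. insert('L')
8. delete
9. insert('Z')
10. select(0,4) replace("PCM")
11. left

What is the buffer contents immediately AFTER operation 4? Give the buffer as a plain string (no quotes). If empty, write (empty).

After op 1 (backspace): buf='OHQU' cursor=0
After op 2 (end): buf='OHQU' cursor=4
After op 3 (insert('X')): buf='OHQUX' cursor=5
After op 4 (insert('C')): buf='OHQUXC' cursor=6

Answer: OHQUXC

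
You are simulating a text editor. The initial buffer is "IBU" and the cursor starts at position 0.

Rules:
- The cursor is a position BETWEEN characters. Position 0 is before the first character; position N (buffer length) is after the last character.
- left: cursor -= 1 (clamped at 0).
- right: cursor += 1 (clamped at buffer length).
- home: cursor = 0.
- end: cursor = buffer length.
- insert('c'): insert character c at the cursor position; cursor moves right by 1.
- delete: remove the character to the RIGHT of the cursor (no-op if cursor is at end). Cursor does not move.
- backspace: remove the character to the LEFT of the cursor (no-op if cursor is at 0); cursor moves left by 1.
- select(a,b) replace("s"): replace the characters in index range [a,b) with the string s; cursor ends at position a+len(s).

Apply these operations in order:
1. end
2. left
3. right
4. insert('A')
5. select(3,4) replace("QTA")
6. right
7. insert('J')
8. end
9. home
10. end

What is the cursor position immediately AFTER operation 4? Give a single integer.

After op 1 (end): buf='IBU' cursor=3
After op 2 (left): buf='IBU' cursor=2
After op 3 (right): buf='IBU' cursor=3
After op 4 (insert('A')): buf='IBUA' cursor=4

Answer: 4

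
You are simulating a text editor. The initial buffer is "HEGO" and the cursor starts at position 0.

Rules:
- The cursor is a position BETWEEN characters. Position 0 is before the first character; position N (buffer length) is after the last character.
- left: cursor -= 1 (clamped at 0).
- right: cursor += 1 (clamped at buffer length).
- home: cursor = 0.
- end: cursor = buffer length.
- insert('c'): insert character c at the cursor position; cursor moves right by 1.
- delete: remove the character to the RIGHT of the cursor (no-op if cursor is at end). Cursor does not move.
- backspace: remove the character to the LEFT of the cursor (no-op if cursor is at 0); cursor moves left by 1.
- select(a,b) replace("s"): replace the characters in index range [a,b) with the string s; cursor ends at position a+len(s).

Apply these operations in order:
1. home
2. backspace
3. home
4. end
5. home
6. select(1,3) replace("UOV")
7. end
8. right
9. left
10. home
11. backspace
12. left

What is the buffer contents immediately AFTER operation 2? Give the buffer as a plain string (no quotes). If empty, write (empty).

After op 1 (home): buf='HEGO' cursor=0
After op 2 (backspace): buf='HEGO' cursor=0

Answer: HEGO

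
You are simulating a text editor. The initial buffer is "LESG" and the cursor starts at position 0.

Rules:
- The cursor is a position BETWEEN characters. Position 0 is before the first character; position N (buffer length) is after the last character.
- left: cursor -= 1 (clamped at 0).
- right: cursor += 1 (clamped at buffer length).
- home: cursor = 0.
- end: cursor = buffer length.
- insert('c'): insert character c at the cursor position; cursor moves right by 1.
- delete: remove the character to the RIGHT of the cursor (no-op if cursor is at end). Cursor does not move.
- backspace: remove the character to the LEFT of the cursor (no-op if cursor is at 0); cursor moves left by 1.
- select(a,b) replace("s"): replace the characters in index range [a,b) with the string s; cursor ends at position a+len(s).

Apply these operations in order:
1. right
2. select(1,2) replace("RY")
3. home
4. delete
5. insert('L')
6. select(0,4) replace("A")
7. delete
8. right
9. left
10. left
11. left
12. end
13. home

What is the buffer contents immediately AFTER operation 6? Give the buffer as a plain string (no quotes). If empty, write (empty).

After op 1 (right): buf='LESG' cursor=1
After op 2 (select(1,2) replace("RY")): buf='LRYSG' cursor=3
After op 3 (home): buf='LRYSG' cursor=0
After op 4 (delete): buf='RYSG' cursor=0
After op 5 (insert('L')): buf='LRYSG' cursor=1
After op 6 (select(0,4) replace("A")): buf='AG' cursor=1

Answer: AG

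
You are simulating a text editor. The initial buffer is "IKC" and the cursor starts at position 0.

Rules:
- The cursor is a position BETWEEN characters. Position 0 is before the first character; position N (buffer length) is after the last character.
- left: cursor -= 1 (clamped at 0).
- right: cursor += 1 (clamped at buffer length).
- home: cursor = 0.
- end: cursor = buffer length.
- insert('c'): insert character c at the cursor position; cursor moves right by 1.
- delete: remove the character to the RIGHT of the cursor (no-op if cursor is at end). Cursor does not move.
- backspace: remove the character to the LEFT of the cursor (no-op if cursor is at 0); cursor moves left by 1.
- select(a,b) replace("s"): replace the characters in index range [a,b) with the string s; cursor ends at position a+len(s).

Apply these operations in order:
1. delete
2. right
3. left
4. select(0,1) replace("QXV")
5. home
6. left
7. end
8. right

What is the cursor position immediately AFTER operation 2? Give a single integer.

Answer: 1

Derivation:
After op 1 (delete): buf='KC' cursor=0
After op 2 (right): buf='KC' cursor=1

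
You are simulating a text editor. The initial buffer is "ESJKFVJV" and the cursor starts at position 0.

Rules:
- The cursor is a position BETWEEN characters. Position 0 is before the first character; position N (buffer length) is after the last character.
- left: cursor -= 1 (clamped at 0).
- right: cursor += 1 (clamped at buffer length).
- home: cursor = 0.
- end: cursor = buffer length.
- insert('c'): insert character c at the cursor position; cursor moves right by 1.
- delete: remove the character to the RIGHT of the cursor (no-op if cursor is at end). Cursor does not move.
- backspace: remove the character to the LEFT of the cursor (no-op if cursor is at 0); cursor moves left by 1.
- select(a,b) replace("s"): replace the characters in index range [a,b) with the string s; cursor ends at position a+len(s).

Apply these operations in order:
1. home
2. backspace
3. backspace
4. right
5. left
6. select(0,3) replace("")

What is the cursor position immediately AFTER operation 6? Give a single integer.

Answer: 0

Derivation:
After op 1 (home): buf='ESJKFVJV' cursor=0
After op 2 (backspace): buf='ESJKFVJV' cursor=0
After op 3 (backspace): buf='ESJKFVJV' cursor=0
After op 4 (right): buf='ESJKFVJV' cursor=1
After op 5 (left): buf='ESJKFVJV' cursor=0
After op 6 (select(0,3) replace("")): buf='KFVJV' cursor=0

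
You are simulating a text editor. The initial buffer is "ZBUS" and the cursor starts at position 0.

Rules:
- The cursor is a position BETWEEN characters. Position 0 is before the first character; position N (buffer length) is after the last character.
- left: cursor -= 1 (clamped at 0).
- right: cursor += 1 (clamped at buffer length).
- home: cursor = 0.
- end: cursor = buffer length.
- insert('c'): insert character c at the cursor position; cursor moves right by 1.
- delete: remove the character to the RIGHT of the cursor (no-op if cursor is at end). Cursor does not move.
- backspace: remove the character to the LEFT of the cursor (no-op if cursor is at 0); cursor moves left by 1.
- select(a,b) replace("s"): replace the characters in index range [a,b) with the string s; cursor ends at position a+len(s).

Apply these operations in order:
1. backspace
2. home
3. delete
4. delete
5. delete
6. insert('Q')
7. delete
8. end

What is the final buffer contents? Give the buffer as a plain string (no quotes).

Answer: Q

Derivation:
After op 1 (backspace): buf='ZBUS' cursor=0
After op 2 (home): buf='ZBUS' cursor=0
After op 3 (delete): buf='BUS' cursor=0
After op 4 (delete): buf='US' cursor=0
After op 5 (delete): buf='S' cursor=0
After op 6 (insert('Q')): buf='QS' cursor=1
After op 7 (delete): buf='Q' cursor=1
After op 8 (end): buf='Q' cursor=1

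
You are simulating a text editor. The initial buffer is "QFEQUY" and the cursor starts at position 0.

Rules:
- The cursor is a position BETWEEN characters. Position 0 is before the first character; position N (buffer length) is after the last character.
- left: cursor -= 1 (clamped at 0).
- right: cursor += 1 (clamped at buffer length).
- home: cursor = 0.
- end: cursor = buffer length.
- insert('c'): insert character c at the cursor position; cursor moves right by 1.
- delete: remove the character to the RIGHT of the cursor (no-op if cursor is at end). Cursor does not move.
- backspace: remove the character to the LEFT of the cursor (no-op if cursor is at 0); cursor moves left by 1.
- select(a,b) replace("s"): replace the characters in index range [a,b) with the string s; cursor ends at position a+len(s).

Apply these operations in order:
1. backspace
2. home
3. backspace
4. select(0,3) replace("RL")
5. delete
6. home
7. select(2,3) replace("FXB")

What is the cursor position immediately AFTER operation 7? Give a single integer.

Answer: 5

Derivation:
After op 1 (backspace): buf='QFEQUY' cursor=0
After op 2 (home): buf='QFEQUY' cursor=0
After op 3 (backspace): buf='QFEQUY' cursor=0
After op 4 (select(0,3) replace("RL")): buf='RLQUY' cursor=2
After op 5 (delete): buf='RLUY' cursor=2
After op 6 (home): buf='RLUY' cursor=0
After op 7 (select(2,3) replace("FXB")): buf='RLFXBY' cursor=5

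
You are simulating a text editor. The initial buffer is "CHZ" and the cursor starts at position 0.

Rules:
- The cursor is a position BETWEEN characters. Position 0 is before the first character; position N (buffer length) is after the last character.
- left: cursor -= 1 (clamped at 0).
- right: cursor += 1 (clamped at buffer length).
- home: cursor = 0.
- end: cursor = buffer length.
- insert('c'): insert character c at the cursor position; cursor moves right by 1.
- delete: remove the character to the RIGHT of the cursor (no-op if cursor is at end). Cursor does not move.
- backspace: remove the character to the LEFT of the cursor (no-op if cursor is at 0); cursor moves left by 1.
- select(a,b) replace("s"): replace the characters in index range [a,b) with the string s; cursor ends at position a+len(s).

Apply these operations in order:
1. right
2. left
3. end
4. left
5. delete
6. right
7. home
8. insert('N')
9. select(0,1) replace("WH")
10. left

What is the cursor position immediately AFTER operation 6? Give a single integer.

After op 1 (right): buf='CHZ' cursor=1
After op 2 (left): buf='CHZ' cursor=0
After op 3 (end): buf='CHZ' cursor=3
After op 4 (left): buf='CHZ' cursor=2
After op 5 (delete): buf='CH' cursor=2
After op 6 (right): buf='CH' cursor=2

Answer: 2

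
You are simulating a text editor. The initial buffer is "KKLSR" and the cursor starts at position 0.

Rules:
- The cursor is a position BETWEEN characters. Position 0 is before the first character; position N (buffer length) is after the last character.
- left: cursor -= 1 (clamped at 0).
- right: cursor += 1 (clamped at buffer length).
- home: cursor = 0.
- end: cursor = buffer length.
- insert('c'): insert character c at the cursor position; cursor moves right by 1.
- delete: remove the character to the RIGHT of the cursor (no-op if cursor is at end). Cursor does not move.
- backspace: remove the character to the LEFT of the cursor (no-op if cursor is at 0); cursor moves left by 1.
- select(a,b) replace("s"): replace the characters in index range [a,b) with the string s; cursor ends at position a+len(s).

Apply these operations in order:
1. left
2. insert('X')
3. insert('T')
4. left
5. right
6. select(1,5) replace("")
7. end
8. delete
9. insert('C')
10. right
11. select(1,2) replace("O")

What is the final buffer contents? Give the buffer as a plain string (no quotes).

Answer: XORC

Derivation:
After op 1 (left): buf='KKLSR' cursor=0
After op 2 (insert('X')): buf='XKKLSR' cursor=1
After op 3 (insert('T')): buf='XTKKLSR' cursor=2
After op 4 (left): buf='XTKKLSR' cursor=1
After op 5 (right): buf='XTKKLSR' cursor=2
After op 6 (select(1,5) replace("")): buf='XSR' cursor=1
After op 7 (end): buf='XSR' cursor=3
After op 8 (delete): buf='XSR' cursor=3
After op 9 (insert('C')): buf='XSRC' cursor=4
After op 10 (right): buf='XSRC' cursor=4
After op 11 (select(1,2) replace("O")): buf='XORC' cursor=2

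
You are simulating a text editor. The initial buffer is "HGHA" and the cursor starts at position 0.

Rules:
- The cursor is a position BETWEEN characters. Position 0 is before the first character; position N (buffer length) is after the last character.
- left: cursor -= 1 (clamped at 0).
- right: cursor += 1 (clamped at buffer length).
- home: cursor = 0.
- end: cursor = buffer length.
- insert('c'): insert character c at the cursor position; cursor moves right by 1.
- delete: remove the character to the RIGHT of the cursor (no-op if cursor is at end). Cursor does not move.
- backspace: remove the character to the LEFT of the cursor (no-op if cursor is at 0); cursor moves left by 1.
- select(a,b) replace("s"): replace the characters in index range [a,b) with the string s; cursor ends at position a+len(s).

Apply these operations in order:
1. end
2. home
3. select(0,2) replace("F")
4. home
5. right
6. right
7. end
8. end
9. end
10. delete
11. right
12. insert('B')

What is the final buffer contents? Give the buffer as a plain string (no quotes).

Answer: FHAB

Derivation:
After op 1 (end): buf='HGHA' cursor=4
After op 2 (home): buf='HGHA' cursor=0
After op 3 (select(0,2) replace("F")): buf='FHA' cursor=1
After op 4 (home): buf='FHA' cursor=0
After op 5 (right): buf='FHA' cursor=1
After op 6 (right): buf='FHA' cursor=2
After op 7 (end): buf='FHA' cursor=3
After op 8 (end): buf='FHA' cursor=3
After op 9 (end): buf='FHA' cursor=3
After op 10 (delete): buf='FHA' cursor=3
After op 11 (right): buf='FHA' cursor=3
After op 12 (insert('B')): buf='FHAB' cursor=4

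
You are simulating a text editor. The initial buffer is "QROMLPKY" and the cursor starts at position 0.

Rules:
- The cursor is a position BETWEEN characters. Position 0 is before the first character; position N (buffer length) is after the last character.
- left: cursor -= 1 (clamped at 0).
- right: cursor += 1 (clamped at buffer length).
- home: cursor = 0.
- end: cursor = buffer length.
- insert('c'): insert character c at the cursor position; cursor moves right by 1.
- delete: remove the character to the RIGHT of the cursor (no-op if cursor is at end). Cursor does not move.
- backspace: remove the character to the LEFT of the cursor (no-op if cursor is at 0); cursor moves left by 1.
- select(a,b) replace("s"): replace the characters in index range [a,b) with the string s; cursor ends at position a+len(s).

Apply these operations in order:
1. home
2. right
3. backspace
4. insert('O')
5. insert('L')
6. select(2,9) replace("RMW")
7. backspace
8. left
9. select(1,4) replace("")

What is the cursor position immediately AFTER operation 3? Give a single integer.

After op 1 (home): buf='QROMLPKY' cursor=0
After op 2 (right): buf='QROMLPKY' cursor=1
After op 3 (backspace): buf='ROMLPKY' cursor=0

Answer: 0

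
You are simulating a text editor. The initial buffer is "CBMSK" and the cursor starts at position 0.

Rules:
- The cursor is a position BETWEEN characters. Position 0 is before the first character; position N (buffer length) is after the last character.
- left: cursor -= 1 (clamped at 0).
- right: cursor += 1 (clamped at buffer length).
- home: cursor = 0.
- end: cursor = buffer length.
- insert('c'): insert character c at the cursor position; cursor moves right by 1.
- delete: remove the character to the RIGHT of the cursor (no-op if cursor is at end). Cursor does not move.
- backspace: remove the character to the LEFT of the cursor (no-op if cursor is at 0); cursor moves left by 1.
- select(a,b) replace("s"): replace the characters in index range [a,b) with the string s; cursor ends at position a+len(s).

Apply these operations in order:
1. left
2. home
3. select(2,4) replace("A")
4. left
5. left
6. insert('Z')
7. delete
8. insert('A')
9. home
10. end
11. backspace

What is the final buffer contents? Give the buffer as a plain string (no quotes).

After op 1 (left): buf='CBMSK' cursor=0
After op 2 (home): buf='CBMSK' cursor=0
After op 3 (select(2,4) replace("A")): buf='CBAK' cursor=3
After op 4 (left): buf='CBAK' cursor=2
After op 5 (left): buf='CBAK' cursor=1
After op 6 (insert('Z')): buf='CZBAK' cursor=2
After op 7 (delete): buf='CZAK' cursor=2
After op 8 (insert('A')): buf='CZAAK' cursor=3
After op 9 (home): buf='CZAAK' cursor=0
After op 10 (end): buf='CZAAK' cursor=5
After op 11 (backspace): buf='CZAA' cursor=4

Answer: CZAA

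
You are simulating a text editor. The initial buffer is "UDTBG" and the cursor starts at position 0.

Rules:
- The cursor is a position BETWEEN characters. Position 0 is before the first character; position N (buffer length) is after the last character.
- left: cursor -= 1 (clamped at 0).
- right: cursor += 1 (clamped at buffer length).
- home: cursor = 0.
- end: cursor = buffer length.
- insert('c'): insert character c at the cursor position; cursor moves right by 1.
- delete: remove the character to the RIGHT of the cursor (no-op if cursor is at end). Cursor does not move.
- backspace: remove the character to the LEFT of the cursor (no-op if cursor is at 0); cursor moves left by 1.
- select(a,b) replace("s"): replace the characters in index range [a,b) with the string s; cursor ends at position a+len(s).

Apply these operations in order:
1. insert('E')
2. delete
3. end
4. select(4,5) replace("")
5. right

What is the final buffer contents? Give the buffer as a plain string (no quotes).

After op 1 (insert('E')): buf='EUDTBG' cursor=1
After op 2 (delete): buf='EDTBG' cursor=1
After op 3 (end): buf='EDTBG' cursor=5
After op 4 (select(4,5) replace("")): buf='EDTB' cursor=4
After op 5 (right): buf='EDTB' cursor=4

Answer: EDTB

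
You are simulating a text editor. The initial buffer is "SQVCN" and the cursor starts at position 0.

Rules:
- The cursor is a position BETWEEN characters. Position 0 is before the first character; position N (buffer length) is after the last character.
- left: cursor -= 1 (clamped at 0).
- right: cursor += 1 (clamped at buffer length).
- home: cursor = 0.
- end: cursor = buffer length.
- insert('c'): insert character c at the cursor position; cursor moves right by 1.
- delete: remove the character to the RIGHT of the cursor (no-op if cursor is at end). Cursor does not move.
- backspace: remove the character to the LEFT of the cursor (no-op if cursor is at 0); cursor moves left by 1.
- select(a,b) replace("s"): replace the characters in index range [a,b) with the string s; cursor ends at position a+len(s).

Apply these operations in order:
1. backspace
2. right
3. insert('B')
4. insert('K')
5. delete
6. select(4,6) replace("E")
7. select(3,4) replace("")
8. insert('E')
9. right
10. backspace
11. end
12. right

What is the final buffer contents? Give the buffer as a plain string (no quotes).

Answer: SBKE

Derivation:
After op 1 (backspace): buf='SQVCN' cursor=0
After op 2 (right): buf='SQVCN' cursor=1
After op 3 (insert('B')): buf='SBQVCN' cursor=2
After op 4 (insert('K')): buf='SBKQVCN' cursor=3
After op 5 (delete): buf='SBKVCN' cursor=3
After op 6 (select(4,6) replace("E")): buf='SBKVE' cursor=5
After op 7 (select(3,4) replace("")): buf='SBKE' cursor=3
After op 8 (insert('E')): buf='SBKEE' cursor=4
After op 9 (right): buf='SBKEE' cursor=5
After op 10 (backspace): buf='SBKE' cursor=4
After op 11 (end): buf='SBKE' cursor=4
After op 12 (right): buf='SBKE' cursor=4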